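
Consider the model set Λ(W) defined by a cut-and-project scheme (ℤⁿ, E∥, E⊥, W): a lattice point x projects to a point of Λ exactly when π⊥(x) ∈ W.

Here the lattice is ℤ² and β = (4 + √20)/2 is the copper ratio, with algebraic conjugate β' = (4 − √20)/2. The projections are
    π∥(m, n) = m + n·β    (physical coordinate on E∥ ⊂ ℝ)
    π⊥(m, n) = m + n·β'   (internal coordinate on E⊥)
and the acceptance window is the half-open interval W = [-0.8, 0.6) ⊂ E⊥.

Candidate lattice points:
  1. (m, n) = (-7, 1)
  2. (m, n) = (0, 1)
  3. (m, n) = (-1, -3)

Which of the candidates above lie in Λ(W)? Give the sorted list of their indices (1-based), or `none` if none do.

Compute β' = (4−√20)/2 = -0.2361, so π⊥(m,n) = m -0.2361·n.
#1 (-7,1): internal coord -7 + (1)·β' = -7.2361; -7.2361 ∉ [-0.8, 0.6) → out
#2 (0,1): internal coord 0 + (1)·β' = -0.2361; -0.2361 ∈ [-0.8, 0.6) → IN Λ
#3 (-1,-3): internal coord -1 + (-3)·β' = -0.2918; -0.2918 ∈ [-0.8, 0.6) → IN Λ

2, 3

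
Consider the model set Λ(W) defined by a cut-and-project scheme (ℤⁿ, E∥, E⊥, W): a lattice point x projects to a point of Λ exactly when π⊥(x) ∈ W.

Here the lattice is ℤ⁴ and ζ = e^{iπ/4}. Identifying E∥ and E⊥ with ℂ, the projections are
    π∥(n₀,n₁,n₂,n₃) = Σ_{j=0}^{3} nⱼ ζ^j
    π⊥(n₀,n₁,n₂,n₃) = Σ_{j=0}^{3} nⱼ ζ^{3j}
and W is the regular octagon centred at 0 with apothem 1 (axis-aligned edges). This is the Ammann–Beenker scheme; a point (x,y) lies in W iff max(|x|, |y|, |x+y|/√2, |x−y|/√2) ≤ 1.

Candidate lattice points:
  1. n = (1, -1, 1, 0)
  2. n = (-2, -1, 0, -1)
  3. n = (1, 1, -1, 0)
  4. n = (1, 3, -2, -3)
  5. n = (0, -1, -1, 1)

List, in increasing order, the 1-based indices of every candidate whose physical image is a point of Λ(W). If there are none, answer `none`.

none

With ζ = e^{iπ/4} the internal vectors are ζ^0,ζ^3,ζ^6,ζ^9.
candidate 1: n = (1, -1, 1, 0) → π⊥ ≈ (+1.7071, -1.7071); max(|x|,|y|,|x±y|/√2) = 2.4142 > 1 ⇒ ∉ W
candidate 2: n = (-2, -1, 0, -1) → π⊥ ≈ (-2.0000, -1.4142); max(|x|,|y|,|x±y|/√2) = 2.4142 > 1 ⇒ ∉ W
candidate 3: n = (1, 1, -1, 0) → π⊥ ≈ (+0.2929, +1.7071); max(|x|,|y|,|x±y|/√2) = 1.7071 > 1 ⇒ ∉ W
candidate 4: n = (1, 3, -2, -3) → π⊥ ≈ (-3.2426, +2.0000); max(|x|,|y|,|x±y|/√2) = 3.7071 > 1 ⇒ ∉ W
candidate 5: n = (0, -1, -1, 1) → π⊥ ≈ (+1.4142, +1.0000); max(|x|,|y|,|x±y|/√2) = 1.7071 > 1 ⇒ ∉ W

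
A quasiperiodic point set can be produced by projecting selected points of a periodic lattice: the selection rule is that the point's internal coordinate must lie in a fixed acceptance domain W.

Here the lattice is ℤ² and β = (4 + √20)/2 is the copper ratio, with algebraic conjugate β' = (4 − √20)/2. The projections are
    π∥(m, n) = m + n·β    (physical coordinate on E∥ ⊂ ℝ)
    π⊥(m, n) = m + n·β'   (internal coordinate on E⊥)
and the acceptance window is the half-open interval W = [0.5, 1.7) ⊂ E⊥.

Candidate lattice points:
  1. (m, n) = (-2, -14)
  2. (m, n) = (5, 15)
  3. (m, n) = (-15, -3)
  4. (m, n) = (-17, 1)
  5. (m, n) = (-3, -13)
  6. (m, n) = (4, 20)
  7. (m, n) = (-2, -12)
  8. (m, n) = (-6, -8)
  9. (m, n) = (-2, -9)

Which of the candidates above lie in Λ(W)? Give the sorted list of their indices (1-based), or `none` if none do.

1, 2, 7

Compute β' = (4−√20)/2 = -0.2361, so π⊥(m,n) = m -0.2361·n.
[1] lift (-2,-14): star map gives 1.3050; window check 0.5 ≤ 1.3050 < 1.7 is true → IN Λ
[2] lift (5,15): star map gives 1.4590; window check 0.5 ≤ 1.4590 < 1.7 is true → IN Λ
[3] lift (-15,-3): star map gives -14.2918; window check 0.5 ≤ -14.2918 < 1.7 is false → out
[4] lift (-17,1): star map gives -17.2361; window check 0.5 ≤ -17.2361 < 1.7 is false → out
[5] lift (-3,-13): star map gives 0.0689; window check 0.5 ≤ 0.0689 < 1.7 is false → out
[6] lift (4,20): star map gives -0.7214; window check 0.5 ≤ -0.7214 < 1.7 is false → out
[7] lift (-2,-12): star map gives 0.8328; window check 0.5 ≤ 0.8328 < 1.7 is true → IN Λ
[8] lift (-6,-8): star map gives -4.1115; window check 0.5 ≤ -4.1115 < 1.7 is false → out
[9] lift (-2,-9): star map gives 0.1246; window check 0.5 ≤ 0.1246 < 1.7 is false → out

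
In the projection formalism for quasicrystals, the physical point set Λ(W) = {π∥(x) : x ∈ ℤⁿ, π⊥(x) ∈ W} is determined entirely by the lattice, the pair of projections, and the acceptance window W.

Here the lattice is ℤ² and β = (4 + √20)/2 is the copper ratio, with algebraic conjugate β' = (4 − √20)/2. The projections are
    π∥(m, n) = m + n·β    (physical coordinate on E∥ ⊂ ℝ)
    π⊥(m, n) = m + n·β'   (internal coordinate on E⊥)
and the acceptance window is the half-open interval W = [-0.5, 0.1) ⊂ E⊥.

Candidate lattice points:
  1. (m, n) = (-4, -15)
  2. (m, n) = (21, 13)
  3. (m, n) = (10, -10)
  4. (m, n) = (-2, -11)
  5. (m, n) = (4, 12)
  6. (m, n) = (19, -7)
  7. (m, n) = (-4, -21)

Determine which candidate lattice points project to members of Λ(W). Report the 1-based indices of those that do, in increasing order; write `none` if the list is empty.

β' = (4−√20)/2 ≈ -0.236068.
[1] lift (-4,-15): star map gives -0.458980; window check -0.5 ≤ -0.458980 < 0.1 is true → IN Λ
[2] lift (21,13): star map gives 17.931116; window check -0.5 ≤ 17.931116 < 0.1 is false → out
[3] lift (10,-10): star map gives 12.360680; window check -0.5 ≤ 12.360680 < 0.1 is false → out
[4] lift (-2,-11): star map gives 0.596748; window check -0.5 ≤ 0.596748 < 0.1 is false → out
[5] lift (4,12): star map gives 1.167184; window check -0.5 ≤ 1.167184 < 0.1 is false → out
[6] lift (19,-7): star map gives 20.652476; window check -0.5 ≤ 20.652476 < 0.1 is false → out
[7] lift (-4,-21): star map gives 0.957428; window check -0.5 ≤ 0.957428 < 0.1 is false → out

1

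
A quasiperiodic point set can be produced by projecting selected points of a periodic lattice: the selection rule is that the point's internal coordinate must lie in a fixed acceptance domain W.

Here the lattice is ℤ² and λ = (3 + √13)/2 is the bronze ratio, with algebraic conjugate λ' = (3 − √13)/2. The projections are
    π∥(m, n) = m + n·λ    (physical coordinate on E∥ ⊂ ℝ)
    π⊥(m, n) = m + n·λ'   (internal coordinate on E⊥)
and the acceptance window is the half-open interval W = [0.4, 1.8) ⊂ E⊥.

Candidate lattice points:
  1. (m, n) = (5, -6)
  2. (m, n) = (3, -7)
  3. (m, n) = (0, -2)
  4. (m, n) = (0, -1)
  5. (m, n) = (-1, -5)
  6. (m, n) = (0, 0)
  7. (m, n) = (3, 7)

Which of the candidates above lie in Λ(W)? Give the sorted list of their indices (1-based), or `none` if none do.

3, 5, 7

Compute λ' = (3−√13)/2 = -0.302776, so π⊥(m,n) = m -0.302776·n.
#1 (5,-6): internal coord 5 + (-6)·λ' = +6.816654; +6.816654 ∉ [0.4, 1.8) → out
#2 (3,-7): internal coord 3 + (-7)·λ' = +5.119429; +5.119429 ∉ [0.4, 1.8) → out
#3 (0,-2): internal coord 0 + (-2)·λ' = +0.605551; +0.605551 ∈ [0.4, 1.8) → IN Λ
#4 (0,-1): internal coord 0 + (-1)·λ' = +0.302776; +0.302776 ∉ [0.4, 1.8) → out
#5 (-1,-5): internal coord -1 + (-5)·λ' = +0.513878; +0.513878 ∈ [0.4, 1.8) → IN Λ
#6 (0,0): internal coord 0 + (0)·λ' = +0.000000; +0.000000 ∉ [0.4, 1.8) → out
#7 (3,7): internal coord 3 + (7)·λ' = +0.880571; +0.880571 ∈ [0.4, 1.8) → IN Λ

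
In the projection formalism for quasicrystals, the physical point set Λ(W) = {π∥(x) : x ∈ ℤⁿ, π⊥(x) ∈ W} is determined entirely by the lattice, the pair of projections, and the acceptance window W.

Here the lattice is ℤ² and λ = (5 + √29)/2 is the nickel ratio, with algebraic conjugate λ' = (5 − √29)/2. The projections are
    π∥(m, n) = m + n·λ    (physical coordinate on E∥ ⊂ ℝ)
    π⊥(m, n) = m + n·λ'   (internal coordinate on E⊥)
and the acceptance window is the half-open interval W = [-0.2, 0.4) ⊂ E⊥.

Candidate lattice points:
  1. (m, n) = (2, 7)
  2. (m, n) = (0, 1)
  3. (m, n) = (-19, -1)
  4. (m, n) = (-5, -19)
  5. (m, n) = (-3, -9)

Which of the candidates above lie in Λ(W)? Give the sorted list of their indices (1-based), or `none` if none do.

λ' = (5−√29)/2 ≈ -0.192582.
#1 (2,7): internal coord 2 + (7)·λ' = +0.651923; +0.651923 ∉ [-0.2, 0.4) → out
#2 (0,1): internal coord 0 + (1)·λ' = -0.192582; -0.192582 ∈ [-0.2, 0.4) → IN Λ
#3 (-19,-1): internal coord -19 + (-1)·λ' = -18.807418; -18.807418 ∉ [-0.2, 0.4) → out
#4 (-5,-19): internal coord -5 + (-19)·λ' = -1.340934; -1.340934 ∉ [-0.2, 0.4) → out
#5 (-3,-9): internal coord -3 + (-9)·λ' = -1.266758; -1.266758 ∉ [-0.2, 0.4) → out

2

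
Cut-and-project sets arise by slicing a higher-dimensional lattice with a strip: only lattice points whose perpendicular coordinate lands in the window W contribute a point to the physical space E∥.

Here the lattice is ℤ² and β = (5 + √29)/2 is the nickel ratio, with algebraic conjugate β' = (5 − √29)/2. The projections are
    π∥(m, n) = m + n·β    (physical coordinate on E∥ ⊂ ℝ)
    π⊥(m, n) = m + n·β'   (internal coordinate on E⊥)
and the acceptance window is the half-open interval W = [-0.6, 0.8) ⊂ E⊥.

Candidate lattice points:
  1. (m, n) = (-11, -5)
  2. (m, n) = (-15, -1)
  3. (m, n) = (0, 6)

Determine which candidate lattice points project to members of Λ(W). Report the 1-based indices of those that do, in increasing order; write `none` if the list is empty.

β' = (5−√29)/2 ≈ -0.1926.
[1] lift (-11,-5): star map gives -10.0371; window check -0.6 ≤ -10.0371 < 0.8 is false → out
[2] lift (-15,-1): star map gives -14.8074; window check -0.6 ≤ -14.8074 < 0.8 is false → out
[3] lift (0,6): star map gives -1.1555; window check -0.6 ≤ -1.1555 < 0.8 is false → out

none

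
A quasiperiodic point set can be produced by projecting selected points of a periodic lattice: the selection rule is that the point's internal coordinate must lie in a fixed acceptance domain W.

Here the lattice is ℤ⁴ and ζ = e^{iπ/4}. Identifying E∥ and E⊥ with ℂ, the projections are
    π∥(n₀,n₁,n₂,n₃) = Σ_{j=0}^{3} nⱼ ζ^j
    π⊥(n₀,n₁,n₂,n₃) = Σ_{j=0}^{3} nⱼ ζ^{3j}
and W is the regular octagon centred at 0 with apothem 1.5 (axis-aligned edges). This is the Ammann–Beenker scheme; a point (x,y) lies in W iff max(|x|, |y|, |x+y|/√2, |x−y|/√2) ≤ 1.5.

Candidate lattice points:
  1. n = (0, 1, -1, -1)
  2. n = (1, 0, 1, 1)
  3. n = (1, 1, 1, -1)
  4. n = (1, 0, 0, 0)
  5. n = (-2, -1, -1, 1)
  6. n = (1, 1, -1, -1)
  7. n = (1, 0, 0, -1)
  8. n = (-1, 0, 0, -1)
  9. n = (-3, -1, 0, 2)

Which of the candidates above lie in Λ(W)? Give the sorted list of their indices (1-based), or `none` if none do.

3, 4, 5, 6, 7, 9

With ζ = e^{iπ/4} the internal vectors are ζ^0,ζ^3,ζ^6,ζ^9.
candidate 1: n = (0, 1, -1, -1) → π⊥ ≈ (-1.41421, +1.00000); max(|x|,|y|,|x±y|/√2) = 1.70711 > 1.5 ⇒ ∉ W
candidate 2: n = (1, 0, 1, 1) → π⊥ ≈ (+1.70711, -0.29289); max(|x|,|y|,|x±y|/√2) = 1.70711 > 1.5 ⇒ ∉ W
candidate 3: n = (1, 1, 1, -1) → π⊥ ≈ (-0.41421, -1.00000); max(|x|,|y|,|x±y|/√2) = 1.00000 ≤ 1.5 ⇒ ∈ W
candidate 4: n = (1, 0, 0, 0) → π⊥ ≈ (+1.00000, +0.00000); max(|x|,|y|,|x±y|/√2) = 1.00000 ≤ 1.5 ⇒ ∈ W
candidate 5: n = (-2, -1, -1, 1) → π⊥ ≈ (-0.58579, +1.00000); max(|x|,|y|,|x±y|/√2) = 1.12132 ≤ 1.5 ⇒ ∈ W
candidate 6: n = (1, 1, -1, -1) → π⊥ ≈ (-0.41421, +1.00000); max(|x|,|y|,|x±y|/√2) = 1.00000 ≤ 1.5 ⇒ ∈ W
candidate 7: n = (1, 0, 0, -1) → π⊥ ≈ (+0.29289, -0.70711); max(|x|,|y|,|x±y|/√2) = 0.70711 ≤ 1.5 ⇒ ∈ W
candidate 8: n = (-1, 0, 0, -1) → π⊥ ≈ (-1.70711, -0.70711); max(|x|,|y|,|x±y|/√2) = 1.70711 > 1.5 ⇒ ∉ W
candidate 9: n = (-3, -1, 0, 2) → π⊥ ≈ (-0.87868, +0.70711); max(|x|,|y|,|x±y|/√2) = 1.12132 ≤ 1.5 ⇒ ∈ W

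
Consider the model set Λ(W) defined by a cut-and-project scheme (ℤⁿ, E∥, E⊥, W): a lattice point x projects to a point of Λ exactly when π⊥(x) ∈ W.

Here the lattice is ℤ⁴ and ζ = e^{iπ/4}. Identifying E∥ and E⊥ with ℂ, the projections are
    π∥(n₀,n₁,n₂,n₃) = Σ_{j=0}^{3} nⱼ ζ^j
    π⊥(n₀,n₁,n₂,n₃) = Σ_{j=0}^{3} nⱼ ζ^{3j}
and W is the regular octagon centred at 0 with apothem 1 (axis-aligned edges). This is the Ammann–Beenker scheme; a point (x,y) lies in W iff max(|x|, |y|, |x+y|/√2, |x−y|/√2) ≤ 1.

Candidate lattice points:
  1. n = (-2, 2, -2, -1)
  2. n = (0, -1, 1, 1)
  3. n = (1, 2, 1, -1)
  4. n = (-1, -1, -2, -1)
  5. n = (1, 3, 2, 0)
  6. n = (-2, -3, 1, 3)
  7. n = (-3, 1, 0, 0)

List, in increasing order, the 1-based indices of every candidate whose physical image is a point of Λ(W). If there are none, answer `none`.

none

Internal map: ζ^{3j} for j=0..3 gives (1,0), (−√2/2,√2/2), (0,−1), (√2/2,√2/2).
candidate 1: n = (-2, 2, -2, -1) → π⊥ ≈ (-4.121320, +2.707107); max(|x|,|y|,|x±y|/√2) = 4.828427 > 1 ⇒ ∉ W
candidate 2: n = (0, -1, 1, 1) → π⊥ ≈ (+1.414214, -1.000000); max(|x|,|y|,|x±y|/√2) = 1.707107 > 1 ⇒ ∉ W
candidate 3: n = (1, 2, 1, -1) → π⊥ ≈ (-1.121320, -0.292893); max(|x|,|y|,|x±y|/√2) = 1.121320 > 1 ⇒ ∉ W
candidate 4: n = (-1, -1, -2, -1) → π⊥ ≈ (-1.000000, +0.585786); max(|x|,|y|,|x±y|/√2) = 1.121320 > 1 ⇒ ∉ W
candidate 5: n = (1, 3, 2, 0) → π⊥ ≈ (-1.121320, +0.121320); max(|x|,|y|,|x±y|/√2) = 1.121320 > 1 ⇒ ∉ W
candidate 6: n = (-2, -3, 1, 3) → π⊥ ≈ (+2.242641, -1.000000); max(|x|,|y|,|x±y|/√2) = 2.292893 > 1 ⇒ ∉ W
candidate 7: n = (-3, 1, 0, 0) → π⊥ ≈ (-3.707107, +0.707107); max(|x|,|y|,|x±y|/√2) = 3.707107 > 1 ⇒ ∉ W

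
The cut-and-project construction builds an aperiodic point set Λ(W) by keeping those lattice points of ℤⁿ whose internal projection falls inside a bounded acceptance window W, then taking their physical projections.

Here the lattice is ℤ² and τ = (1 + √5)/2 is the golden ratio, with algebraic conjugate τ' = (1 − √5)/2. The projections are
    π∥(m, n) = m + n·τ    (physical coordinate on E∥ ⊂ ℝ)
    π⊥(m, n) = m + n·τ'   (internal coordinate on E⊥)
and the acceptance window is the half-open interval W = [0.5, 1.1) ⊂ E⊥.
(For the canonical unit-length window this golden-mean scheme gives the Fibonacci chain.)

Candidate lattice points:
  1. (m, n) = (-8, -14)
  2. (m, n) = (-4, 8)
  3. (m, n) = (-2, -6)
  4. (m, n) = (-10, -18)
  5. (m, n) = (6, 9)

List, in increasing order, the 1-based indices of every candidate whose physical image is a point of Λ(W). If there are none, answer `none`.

1

Numerically τ ≈ 1.618034 and τ' = −1/τ ≈ -0.618034.
candidate 1: (m,n)=(-8,-14) → π∥ = -8-14·τ ≈ -30.652476, π⊥ = -8-14·τ' ≈ 0.652476 ∈ [0.5, 1.1) ⇒ IN Λ
candidate 2: (m,n)=(-4,8) → π∥ = -4+8·τ ≈ 8.944272, π⊥ = -4+8·τ' ≈ -8.944272 ∉ [0.5, 1.1) ⇒ out
candidate 3: (m,n)=(-2,-6) → π∥ = -2-6·τ ≈ -11.708204, π⊥ = -2-6·τ' ≈ 1.708204 ∉ [0.5, 1.1) ⇒ out
candidate 4: (m,n)=(-10,-18) → π∥ = -10-18·τ ≈ -39.124612, π⊥ = -10-18·τ' ≈ 1.124612 ∉ [0.5, 1.1) ⇒ out
candidate 5: (m,n)=(6,9) → π∥ = 6+9·τ ≈ 20.562306, π⊥ = 6+9·τ' ≈ 0.437694 ∉ [0.5, 1.1) ⇒ out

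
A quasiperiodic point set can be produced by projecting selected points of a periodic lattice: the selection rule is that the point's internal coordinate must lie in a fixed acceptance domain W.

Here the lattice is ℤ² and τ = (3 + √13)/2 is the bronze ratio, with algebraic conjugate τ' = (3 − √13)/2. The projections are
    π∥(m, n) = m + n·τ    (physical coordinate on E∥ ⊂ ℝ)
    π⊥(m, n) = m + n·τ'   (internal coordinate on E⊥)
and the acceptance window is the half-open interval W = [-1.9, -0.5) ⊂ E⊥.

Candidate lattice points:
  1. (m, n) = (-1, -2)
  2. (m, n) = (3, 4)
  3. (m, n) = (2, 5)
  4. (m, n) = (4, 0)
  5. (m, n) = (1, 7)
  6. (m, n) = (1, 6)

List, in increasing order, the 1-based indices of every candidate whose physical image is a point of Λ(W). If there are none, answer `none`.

Numerically τ ≈ 3.302776 and τ' = −1/τ ≈ -0.302776.
[1] lift (-1,-2): star map gives -0.394449; window check -1.9 ≤ -0.394449 < -0.5 is false → out
[2] lift (3,4): star map gives 1.788897; window check -1.9 ≤ 1.788897 < -0.5 is false → out
[3] lift (2,5): star map gives 0.486122; window check -1.9 ≤ 0.486122 < -0.5 is false → out
[4] lift (4,0): star map gives 4.000000; window check -1.9 ≤ 4.000000 < -0.5 is false → out
[5] lift (1,7): star map gives -1.119429; window check -1.9 ≤ -1.119429 < -0.5 is true → IN Λ
[6] lift (1,6): star map gives -0.816654; window check -1.9 ≤ -0.816654 < -0.5 is true → IN Λ

5, 6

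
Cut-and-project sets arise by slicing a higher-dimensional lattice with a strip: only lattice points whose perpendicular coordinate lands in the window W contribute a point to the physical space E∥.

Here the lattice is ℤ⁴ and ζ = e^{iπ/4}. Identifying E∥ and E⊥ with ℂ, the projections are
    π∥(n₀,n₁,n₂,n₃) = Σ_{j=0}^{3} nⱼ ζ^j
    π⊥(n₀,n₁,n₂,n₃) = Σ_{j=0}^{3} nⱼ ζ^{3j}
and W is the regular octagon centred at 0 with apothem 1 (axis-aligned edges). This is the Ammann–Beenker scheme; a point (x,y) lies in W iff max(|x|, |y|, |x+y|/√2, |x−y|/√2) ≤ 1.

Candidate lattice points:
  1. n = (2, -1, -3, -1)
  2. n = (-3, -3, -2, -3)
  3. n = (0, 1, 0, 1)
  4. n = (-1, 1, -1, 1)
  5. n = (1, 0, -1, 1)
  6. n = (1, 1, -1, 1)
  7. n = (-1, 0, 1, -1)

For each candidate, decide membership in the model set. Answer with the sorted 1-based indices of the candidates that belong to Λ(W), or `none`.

none

Internal map: ζ^{3j} for j=0..3 gives (1,0), (−√2/2,√2/2), (0,−1), (√2/2,√2/2).
candidate 1: n = (2, -1, -3, -1) → π⊥ ≈ (+2.00000, +1.58579); max(|x|,|y|,|x±y|/√2) = 2.53553 > 1 ⇒ ∉ W
candidate 2: n = (-3, -3, -2, -3) → π⊥ ≈ (-3.00000, -2.24264); max(|x|,|y|,|x±y|/√2) = 3.70711 > 1 ⇒ ∉ W
candidate 3: n = (0, 1, 0, 1) → π⊥ ≈ (+0.00000, +1.41421); max(|x|,|y|,|x±y|/√2) = 1.41421 > 1 ⇒ ∉ W
candidate 4: n = (-1, 1, -1, 1) → π⊥ ≈ (-1.00000, +2.41421); max(|x|,|y|,|x±y|/√2) = 2.41421 > 1 ⇒ ∉ W
candidate 5: n = (1, 0, -1, 1) → π⊥ ≈ (+1.70711, +1.70711); max(|x|,|y|,|x±y|/√2) = 2.41421 > 1 ⇒ ∉ W
candidate 6: n = (1, 1, -1, 1) → π⊥ ≈ (+1.00000, +2.41421); max(|x|,|y|,|x±y|/√2) = 2.41421 > 1 ⇒ ∉ W
candidate 7: n = (-1, 0, 1, -1) → π⊥ ≈ (-1.70711, -1.70711); max(|x|,|y|,|x±y|/√2) = 2.41421 > 1 ⇒ ∉ W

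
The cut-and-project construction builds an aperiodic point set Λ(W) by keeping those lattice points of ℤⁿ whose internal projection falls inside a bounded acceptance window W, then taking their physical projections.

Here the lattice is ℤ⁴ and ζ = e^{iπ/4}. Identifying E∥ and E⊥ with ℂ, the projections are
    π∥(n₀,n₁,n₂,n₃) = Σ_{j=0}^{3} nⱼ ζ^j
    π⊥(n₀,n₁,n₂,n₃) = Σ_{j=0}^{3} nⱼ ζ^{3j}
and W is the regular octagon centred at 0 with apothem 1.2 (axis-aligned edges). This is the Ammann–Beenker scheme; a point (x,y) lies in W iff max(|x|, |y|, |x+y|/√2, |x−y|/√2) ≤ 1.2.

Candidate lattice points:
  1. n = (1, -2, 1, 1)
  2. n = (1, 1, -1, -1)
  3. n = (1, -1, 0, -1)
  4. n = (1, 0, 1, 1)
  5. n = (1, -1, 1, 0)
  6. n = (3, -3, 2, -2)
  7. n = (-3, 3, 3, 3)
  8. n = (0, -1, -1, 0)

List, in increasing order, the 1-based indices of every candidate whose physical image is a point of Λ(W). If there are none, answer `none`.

Internal map: ζ^{3j} for j=0..3 gives (1,0), (−√2/2,√2/2), (0,−1), (√2/2,√2/2).
candidate 1: n = (1, -2, 1, 1) → π⊥ ≈ (+3.121320, -1.707107); max(|x|,|y|,|x±y|/√2) = 3.414214 > 1.2 ⇒ ∉ W
candidate 2: n = (1, 1, -1, -1) → π⊥ ≈ (-0.414214, +1.000000); max(|x|,|y|,|x±y|/√2) = 1.000000 ≤ 1.2 ⇒ ∈ W
candidate 3: n = (1, -1, 0, -1) → π⊥ ≈ (+1.000000, -1.414214); max(|x|,|y|,|x±y|/√2) = 1.707107 > 1.2 ⇒ ∉ W
candidate 4: n = (1, 0, 1, 1) → π⊥ ≈ (+1.707107, -0.292893); max(|x|,|y|,|x±y|/√2) = 1.707107 > 1.2 ⇒ ∉ W
candidate 5: n = (1, -1, 1, 0) → π⊥ ≈ (+1.707107, -1.707107); max(|x|,|y|,|x±y|/√2) = 2.414214 > 1.2 ⇒ ∉ W
candidate 6: n = (3, -3, 2, -2) → π⊥ ≈ (+3.707107, -5.535534); max(|x|,|y|,|x±y|/√2) = 6.535534 > 1.2 ⇒ ∉ W
candidate 7: n = (-3, 3, 3, 3) → π⊥ ≈ (-3.000000, +1.242641); max(|x|,|y|,|x±y|/√2) = 3.000000 > 1.2 ⇒ ∉ W
candidate 8: n = (0, -1, -1, 0) → π⊥ ≈ (+0.707107, +0.292893); max(|x|,|y|,|x±y|/√2) = 0.707107 ≤ 1.2 ⇒ ∈ W

2, 8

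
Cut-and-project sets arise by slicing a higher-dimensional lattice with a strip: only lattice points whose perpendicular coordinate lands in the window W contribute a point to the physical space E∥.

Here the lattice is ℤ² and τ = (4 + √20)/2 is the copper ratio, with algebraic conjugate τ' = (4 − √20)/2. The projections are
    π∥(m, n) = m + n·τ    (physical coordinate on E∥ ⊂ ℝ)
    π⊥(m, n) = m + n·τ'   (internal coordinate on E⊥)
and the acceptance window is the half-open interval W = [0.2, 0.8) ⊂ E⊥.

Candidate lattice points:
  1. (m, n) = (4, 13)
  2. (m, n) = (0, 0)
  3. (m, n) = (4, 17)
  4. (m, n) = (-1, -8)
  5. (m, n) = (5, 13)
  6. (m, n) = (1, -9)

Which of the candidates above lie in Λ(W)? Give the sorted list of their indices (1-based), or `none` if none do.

none

Numerically τ ≈ 4.236068 and τ' = −1/τ ≈ -0.236068.
[1] lift (4,13): star map gives 0.931116; window check 0.2 ≤ 0.931116 < 0.8 is false → out
[2] lift (0,0): star map gives 0.000000; window check 0.2 ≤ 0.000000 < 0.8 is false → out
[3] lift (4,17): star map gives -0.013156; window check 0.2 ≤ -0.013156 < 0.8 is false → out
[4] lift (-1,-8): star map gives 0.888544; window check 0.2 ≤ 0.888544 < 0.8 is false → out
[5] lift (5,13): star map gives 1.931116; window check 0.2 ≤ 1.931116 < 0.8 is false → out
[6] lift (1,-9): star map gives 3.124612; window check 0.2 ≤ 3.124612 < 0.8 is false → out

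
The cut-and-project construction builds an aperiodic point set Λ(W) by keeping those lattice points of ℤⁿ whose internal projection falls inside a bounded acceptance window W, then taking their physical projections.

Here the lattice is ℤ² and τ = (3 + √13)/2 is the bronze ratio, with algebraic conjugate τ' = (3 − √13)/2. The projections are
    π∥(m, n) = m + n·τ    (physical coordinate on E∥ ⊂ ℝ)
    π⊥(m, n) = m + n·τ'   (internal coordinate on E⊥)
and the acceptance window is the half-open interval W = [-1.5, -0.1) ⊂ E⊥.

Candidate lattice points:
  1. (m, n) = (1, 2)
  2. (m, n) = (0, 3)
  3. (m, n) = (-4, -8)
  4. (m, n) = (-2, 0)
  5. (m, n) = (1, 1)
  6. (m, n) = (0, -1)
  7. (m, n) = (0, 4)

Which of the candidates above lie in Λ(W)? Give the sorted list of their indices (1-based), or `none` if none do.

2, 7

τ' = (3−√13)/2 ≈ -0.3028.
[1] lift (1,2): star map gives 0.3944; window check -1.5 ≤ 0.3944 < -0.1 is false → out
[2] lift (0,3): star map gives -0.9083; window check -1.5 ≤ -0.9083 < -0.1 is true → IN Λ
[3] lift (-4,-8): star map gives -1.5778; window check -1.5 ≤ -1.5778 < -0.1 is false → out
[4] lift (-2,0): star map gives -2.0000; window check -1.5 ≤ -2.0000 < -0.1 is false → out
[5] lift (1,1): star map gives 0.6972; window check -1.5 ≤ 0.6972 < -0.1 is false → out
[6] lift (0,-1): star map gives 0.3028; window check -1.5 ≤ 0.3028 < -0.1 is false → out
[7] lift (0,4): star map gives -1.2111; window check -1.5 ≤ -1.2111 < -0.1 is true → IN Λ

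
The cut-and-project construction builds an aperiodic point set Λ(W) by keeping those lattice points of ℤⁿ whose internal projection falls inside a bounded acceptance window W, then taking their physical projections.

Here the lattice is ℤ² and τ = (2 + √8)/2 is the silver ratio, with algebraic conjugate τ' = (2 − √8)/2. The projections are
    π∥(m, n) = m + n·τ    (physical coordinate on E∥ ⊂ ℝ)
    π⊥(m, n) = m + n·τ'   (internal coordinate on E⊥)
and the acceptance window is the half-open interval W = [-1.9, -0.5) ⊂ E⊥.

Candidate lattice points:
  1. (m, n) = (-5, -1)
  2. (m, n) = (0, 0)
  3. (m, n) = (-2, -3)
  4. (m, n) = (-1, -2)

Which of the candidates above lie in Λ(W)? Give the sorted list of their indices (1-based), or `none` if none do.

Compute τ' = (2−√8)/2 = -0.41421, so π⊥(m,n) = m -0.41421·n.
candidate 1: (m,n)=(-5,-1) → π∥ = -5-1·τ ≈ -7.41421, π⊥ = -5-1·τ' ≈ -4.58579 ∉ [-1.9, -0.5) ⇒ out
candidate 2: (m,n)=(0,0) → π∥ = 0+0·τ ≈ 0.00000, π⊥ = 0+0·τ' ≈ 0.00000 ∉ [-1.9, -0.5) ⇒ out
candidate 3: (m,n)=(-2,-3) → π∥ = -2-3·τ ≈ -9.24264, π⊥ = -2-3·τ' ≈ -0.75736 ∈ [-1.9, -0.5) ⇒ IN Λ
candidate 4: (m,n)=(-1,-2) → π∥ = -1-2·τ ≈ -5.82843, π⊥ = -1-2·τ' ≈ -0.17157 ∉ [-1.9, -0.5) ⇒ out

3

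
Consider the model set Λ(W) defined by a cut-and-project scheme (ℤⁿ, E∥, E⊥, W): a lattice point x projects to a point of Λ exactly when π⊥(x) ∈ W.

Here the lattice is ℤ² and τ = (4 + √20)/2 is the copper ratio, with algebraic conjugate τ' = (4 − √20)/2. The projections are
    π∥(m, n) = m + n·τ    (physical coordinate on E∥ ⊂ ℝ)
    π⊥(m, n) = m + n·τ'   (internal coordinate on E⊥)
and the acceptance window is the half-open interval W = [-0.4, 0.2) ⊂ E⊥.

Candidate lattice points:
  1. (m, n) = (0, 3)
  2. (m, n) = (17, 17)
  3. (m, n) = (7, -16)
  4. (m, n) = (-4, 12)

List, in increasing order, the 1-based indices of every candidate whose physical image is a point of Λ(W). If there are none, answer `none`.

none

Numerically τ ≈ 4.23607 and τ' = −1/τ ≈ -0.23607.
#1 (0,3): internal coord 0 + (3)·τ' = -0.70820; -0.70820 ∉ [-0.4, 0.2) → out
#2 (17,17): internal coord 17 + (17)·τ' = +12.98684; +12.98684 ∉ [-0.4, 0.2) → out
#3 (7,-16): internal coord 7 + (-16)·τ' = +10.77709; +10.77709 ∉ [-0.4, 0.2) → out
#4 (-4,12): internal coord -4 + (12)·τ' = -6.83282; -6.83282 ∉ [-0.4, 0.2) → out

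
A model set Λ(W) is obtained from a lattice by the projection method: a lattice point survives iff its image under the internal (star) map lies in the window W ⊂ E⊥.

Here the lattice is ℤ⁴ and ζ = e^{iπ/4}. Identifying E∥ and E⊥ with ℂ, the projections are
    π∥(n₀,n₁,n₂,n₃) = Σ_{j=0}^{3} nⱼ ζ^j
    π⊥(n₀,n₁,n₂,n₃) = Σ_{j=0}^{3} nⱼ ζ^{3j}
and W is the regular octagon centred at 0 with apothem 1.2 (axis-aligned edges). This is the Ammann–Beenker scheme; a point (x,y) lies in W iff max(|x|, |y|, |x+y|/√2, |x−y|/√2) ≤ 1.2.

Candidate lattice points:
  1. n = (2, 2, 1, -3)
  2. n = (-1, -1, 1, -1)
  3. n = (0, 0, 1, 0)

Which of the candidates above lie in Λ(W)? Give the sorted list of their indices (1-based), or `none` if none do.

π⊥(n) = n₀ + n₁ζ³ + n₂ζ⁶ + n₃ζ⁹ where ζ = e^{iπ/4}.
candidate 1: n = (2, 2, 1, -3) → π⊥ ≈ (-1.535534, -1.707107); max(|x|,|y|,|x±y|/√2) = 2.292893 > 1.2 ⇒ ∉ W
candidate 2: n = (-1, -1, 1, -1) → π⊥ ≈ (-1.000000, -2.414214); max(|x|,|y|,|x±y|/√2) = 2.414214 > 1.2 ⇒ ∉ W
candidate 3: n = (0, 0, 1, 0) → π⊥ ≈ (+0.000000, -1.000000); max(|x|,|y|,|x±y|/√2) = 1.000000 ≤ 1.2 ⇒ ∈ W

3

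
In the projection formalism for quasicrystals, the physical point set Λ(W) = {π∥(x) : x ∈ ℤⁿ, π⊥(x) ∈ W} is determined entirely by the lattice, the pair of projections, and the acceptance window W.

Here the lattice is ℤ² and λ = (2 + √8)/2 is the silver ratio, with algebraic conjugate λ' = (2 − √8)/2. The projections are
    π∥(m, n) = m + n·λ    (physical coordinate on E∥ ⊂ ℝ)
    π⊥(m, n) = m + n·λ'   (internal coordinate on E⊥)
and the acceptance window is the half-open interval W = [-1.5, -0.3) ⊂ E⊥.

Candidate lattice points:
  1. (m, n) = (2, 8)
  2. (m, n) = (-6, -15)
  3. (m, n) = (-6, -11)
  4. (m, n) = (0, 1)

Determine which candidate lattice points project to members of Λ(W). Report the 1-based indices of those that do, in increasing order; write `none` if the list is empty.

1, 3, 4

Compute λ' = (2−√8)/2 = -0.4142, so π⊥(m,n) = m -0.4142·n.
candidate 1: (m,n)=(2,8) → π∥ = 2+8·λ ≈ 21.3137, π⊥ = 2+8·λ' ≈ -1.3137 ∈ [-1.5, -0.3) ⇒ IN Λ
candidate 2: (m,n)=(-6,-15) → π∥ = -6-15·λ ≈ -42.2132, π⊥ = -6-15·λ' ≈ 0.2132 ∉ [-1.5, -0.3) ⇒ out
candidate 3: (m,n)=(-6,-11) → π∥ = -6-11·λ ≈ -32.5563, π⊥ = -6-11·λ' ≈ -1.4437 ∈ [-1.5, -0.3) ⇒ IN Λ
candidate 4: (m,n)=(0,1) → π∥ = 0+1·λ ≈ 2.4142, π⊥ = 0+1·λ' ≈ -0.4142 ∈ [-1.5, -0.3) ⇒ IN Λ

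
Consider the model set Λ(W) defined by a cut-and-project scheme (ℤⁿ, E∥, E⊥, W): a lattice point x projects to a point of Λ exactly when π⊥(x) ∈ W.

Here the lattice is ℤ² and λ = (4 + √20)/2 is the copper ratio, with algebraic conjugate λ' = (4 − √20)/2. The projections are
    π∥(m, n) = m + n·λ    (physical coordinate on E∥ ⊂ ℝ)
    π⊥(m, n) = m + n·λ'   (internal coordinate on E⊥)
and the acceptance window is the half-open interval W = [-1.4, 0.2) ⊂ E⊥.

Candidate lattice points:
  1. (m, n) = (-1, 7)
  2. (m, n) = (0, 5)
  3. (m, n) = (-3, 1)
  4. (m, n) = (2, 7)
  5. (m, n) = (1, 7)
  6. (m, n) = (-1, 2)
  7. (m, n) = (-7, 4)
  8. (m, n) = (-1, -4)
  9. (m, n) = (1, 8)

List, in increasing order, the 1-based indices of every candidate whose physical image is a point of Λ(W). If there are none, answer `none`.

Compute λ' = (4−√20)/2 = -0.23607, so π⊥(m,n) = m -0.23607·n.
#1 (-1,7): internal coord -1 + (7)·λ' = -2.65248; -2.65248 ∉ [-1.4, 0.2) → out
#2 (0,5): internal coord 0 + (5)·λ' = -1.18034; -1.18034 ∈ [-1.4, 0.2) → IN Λ
#3 (-3,1): internal coord -3 + (1)·λ' = -3.23607; -3.23607 ∉ [-1.4, 0.2) → out
#4 (2,7): internal coord 2 + (7)·λ' = +0.34752; +0.34752 ∉ [-1.4, 0.2) → out
#5 (1,7): internal coord 1 + (7)·λ' = -0.65248; -0.65248 ∈ [-1.4, 0.2) → IN Λ
#6 (-1,2): internal coord -1 + (2)·λ' = -1.47214; -1.47214 ∉ [-1.4, 0.2) → out
#7 (-7,4): internal coord -7 + (4)·λ' = -7.94427; -7.94427 ∉ [-1.4, 0.2) → out
#8 (-1,-4): internal coord -1 + (-4)·λ' = -0.05573; -0.05573 ∈ [-1.4, 0.2) → IN Λ
#9 (1,8): internal coord 1 + (8)·λ' = -0.88854; -0.88854 ∈ [-1.4, 0.2) → IN Λ

2, 5, 8, 9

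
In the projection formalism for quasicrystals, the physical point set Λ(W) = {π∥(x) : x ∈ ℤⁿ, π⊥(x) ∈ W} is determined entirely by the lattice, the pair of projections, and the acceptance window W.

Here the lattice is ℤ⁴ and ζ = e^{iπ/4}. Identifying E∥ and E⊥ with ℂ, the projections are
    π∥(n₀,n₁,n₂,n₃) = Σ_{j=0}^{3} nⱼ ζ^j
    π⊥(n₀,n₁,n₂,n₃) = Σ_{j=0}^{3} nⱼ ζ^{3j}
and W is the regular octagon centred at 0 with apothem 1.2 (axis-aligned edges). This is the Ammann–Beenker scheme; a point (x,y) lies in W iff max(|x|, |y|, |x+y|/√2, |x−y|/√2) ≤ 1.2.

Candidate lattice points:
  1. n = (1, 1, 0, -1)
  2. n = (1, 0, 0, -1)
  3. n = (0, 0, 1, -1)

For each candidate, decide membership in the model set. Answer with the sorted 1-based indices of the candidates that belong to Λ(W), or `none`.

With ζ = e^{iπ/4} the internal vectors are ζ^0,ζ^3,ζ^6,ζ^9.
#1 (1, 1, 0, -1): internal (-0.41421, 0.00000); octagon support 0.41421 vs apothem 1.2 → ∈ W
#2 (1, 0, 0, -1): internal (0.29289, -0.70711); octagon support 0.70711 vs apothem 1.2 → ∈ W
#3 (0, 0, 1, -1): internal (-0.70711, -1.70711); octagon support 1.70711 vs apothem 1.2 → ∉ W

1, 2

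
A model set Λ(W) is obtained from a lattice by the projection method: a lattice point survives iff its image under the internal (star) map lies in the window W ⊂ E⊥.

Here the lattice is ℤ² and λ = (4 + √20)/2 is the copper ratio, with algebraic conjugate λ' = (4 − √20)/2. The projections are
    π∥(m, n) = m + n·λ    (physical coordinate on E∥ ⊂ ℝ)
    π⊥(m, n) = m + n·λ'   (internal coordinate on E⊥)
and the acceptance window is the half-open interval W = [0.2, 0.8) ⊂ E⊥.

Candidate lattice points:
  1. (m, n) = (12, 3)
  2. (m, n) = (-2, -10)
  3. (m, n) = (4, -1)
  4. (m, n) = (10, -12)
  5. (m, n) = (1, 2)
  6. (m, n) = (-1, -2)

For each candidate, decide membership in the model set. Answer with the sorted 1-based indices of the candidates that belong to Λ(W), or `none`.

2, 5

Compute λ' = (4−√20)/2 = -0.23607, so π⊥(m,n) = m -0.23607·n.
[1] lift (12,3): star map gives 11.29180; window check 0.2 ≤ 11.29180 < 0.8 is false → out
[2] lift (-2,-10): star map gives 0.36068; window check 0.2 ≤ 0.36068 < 0.8 is true → IN Λ
[3] lift (4,-1): star map gives 4.23607; window check 0.2 ≤ 4.23607 < 0.8 is false → out
[4] lift (10,-12): star map gives 12.83282; window check 0.2 ≤ 12.83282 < 0.8 is false → out
[5] lift (1,2): star map gives 0.52786; window check 0.2 ≤ 0.52786 < 0.8 is true → IN Λ
[6] lift (-1,-2): star map gives -0.52786; window check 0.2 ≤ -0.52786 < 0.8 is false → out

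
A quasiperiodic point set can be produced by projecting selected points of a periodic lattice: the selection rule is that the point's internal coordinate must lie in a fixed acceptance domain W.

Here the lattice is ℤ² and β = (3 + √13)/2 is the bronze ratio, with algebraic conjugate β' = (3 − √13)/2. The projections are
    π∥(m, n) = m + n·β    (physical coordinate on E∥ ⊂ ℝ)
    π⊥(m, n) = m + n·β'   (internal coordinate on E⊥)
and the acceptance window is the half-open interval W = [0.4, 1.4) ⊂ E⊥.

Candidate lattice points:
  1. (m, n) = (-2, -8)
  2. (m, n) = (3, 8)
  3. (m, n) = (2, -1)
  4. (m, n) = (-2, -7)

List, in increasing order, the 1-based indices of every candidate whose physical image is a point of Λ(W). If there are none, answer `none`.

β' = (3−√13)/2 ≈ -0.3028.
[1] lift (-2,-8): star map gives 0.4222; window check 0.4 ≤ 0.4222 < 1.4 is true → IN Λ
[2] lift (3,8): star map gives 0.5778; window check 0.4 ≤ 0.5778 < 1.4 is true → IN Λ
[3] lift (2,-1): star map gives 2.3028; window check 0.4 ≤ 2.3028 < 1.4 is false → out
[4] lift (-2,-7): star map gives 0.1194; window check 0.4 ≤ 0.1194 < 1.4 is false → out

1, 2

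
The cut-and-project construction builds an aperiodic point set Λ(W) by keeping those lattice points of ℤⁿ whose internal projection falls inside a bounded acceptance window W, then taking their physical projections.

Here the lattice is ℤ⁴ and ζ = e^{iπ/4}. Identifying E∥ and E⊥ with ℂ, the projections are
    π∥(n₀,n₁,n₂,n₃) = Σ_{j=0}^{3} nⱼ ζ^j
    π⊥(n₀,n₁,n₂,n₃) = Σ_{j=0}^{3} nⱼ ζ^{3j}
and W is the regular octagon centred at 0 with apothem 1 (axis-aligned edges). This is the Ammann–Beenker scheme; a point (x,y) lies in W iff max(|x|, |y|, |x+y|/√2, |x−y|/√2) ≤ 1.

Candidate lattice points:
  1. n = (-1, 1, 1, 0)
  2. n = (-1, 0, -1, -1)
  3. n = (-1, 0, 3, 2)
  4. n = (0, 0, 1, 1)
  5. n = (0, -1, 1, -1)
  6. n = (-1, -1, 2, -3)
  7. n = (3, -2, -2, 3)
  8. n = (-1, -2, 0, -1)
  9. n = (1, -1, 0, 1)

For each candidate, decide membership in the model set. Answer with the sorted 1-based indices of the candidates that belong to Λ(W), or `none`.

Internal map: ζ^{3j} for j=0..3 gives (1,0), (−√2/2,√2/2), (0,−1), (√2/2,√2/2).
#1 (-1, 1, 1, 0): internal (-1.707107, -0.292893); octagon support 1.707107 vs apothem 1 → ∉ W
#2 (-1, 0, -1, -1): internal (-1.707107, 0.292893); octagon support 1.707107 vs apothem 1 → ∉ W
#3 (-1, 0, 3, 2): internal (0.414214, -1.585786); octagon support 1.585786 vs apothem 1 → ∉ W
#4 (0, 0, 1, 1): internal (0.707107, -0.292893); octagon support 0.707107 vs apothem 1 → ∈ W
#5 (0, -1, 1, -1): internal (0.000000, -2.414214); octagon support 2.414214 vs apothem 1 → ∉ W
#6 (-1, -1, 2, -3): internal (-2.414214, -4.828427); octagon support 5.121320 vs apothem 1 → ∉ W
#7 (3, -2, -2, 3): internal (6.535534, 2.707107); octagon support 6.535534 vs apothem 1 → ∉ W
#8 (-1, -2, 0, -1): internal (-0.292893, -2.121320); octagon support 2.121320 vs apothem 1 → ∉ W
#9 (1, -1, 0, 1): internal (2.414214, 0.000000); octagon support 2.414214 vs apothem 1 → ∉ W

4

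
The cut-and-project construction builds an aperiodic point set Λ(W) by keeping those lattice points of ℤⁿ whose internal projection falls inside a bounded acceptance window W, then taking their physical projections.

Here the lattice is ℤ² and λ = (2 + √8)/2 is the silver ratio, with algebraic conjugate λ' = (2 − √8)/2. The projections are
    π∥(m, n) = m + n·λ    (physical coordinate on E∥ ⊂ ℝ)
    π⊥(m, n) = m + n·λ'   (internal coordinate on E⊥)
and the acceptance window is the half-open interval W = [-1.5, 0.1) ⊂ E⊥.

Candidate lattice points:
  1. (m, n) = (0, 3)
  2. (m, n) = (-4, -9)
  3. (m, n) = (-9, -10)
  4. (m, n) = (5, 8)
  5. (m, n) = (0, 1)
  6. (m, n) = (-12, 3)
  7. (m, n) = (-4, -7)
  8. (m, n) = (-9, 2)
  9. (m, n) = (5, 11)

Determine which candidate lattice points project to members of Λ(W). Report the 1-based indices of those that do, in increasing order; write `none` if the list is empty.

Compute λ' = (2−√8)/2 = -0.41421, so π⊥(m,n) = m -0.41421·n.
[1] lift (0,3): star map gives -1.24264; window check -1.5 ≤ -1.24264 < 0.1 is true → IN Λ
[2] lift (-4,-9): star map gives -0.27208; window check -1.5 ≤ -0.27208 < 0.1 is true → IN Λ
[3] lift (-9,-10): star map gives -4.85786; window check -1.5 ≤ -4.85786 < 0.1 is false → out
[4] lift (5,8): star map gives 1.68629; window check -1.5 ≤ 1.68629 < 0.1 is false → out
[5] lift (0,1): star map gives -0.41421; window check -1.5 ≤ -0.41421 < 0.1 is true → IN Λ
[6] lift (-12,3): star map gives -13.24264; window check -1.5 ≤ -13.24264 < 0.1 is false → out
[7] lift (-4,-7): star map gives -1.10051; window check -1.5 ≤ -1.10051 < 0.1 is true → IN Λ
[8] lift (-9,2): star map gives -9.82843; window check -1.5 ≤ -9.82843 < 0.1 is false → out
[9] lift (5,11): star map gives 0.44365; window check -1.5 ≤ 0.44365 < 0.1 is false → out

1, 2, 5, 7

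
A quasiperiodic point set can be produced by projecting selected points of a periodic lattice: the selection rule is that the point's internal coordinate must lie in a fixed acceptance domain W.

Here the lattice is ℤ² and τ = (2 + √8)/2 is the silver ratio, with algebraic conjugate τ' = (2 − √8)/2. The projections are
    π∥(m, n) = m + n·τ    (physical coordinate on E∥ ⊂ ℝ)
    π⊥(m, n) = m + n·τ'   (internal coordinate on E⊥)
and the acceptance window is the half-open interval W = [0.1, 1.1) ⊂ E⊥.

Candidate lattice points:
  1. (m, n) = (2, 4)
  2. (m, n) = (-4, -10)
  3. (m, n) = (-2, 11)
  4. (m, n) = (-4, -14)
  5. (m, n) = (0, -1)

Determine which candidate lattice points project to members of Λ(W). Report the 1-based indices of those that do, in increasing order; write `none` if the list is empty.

Compute τ' = (2−√8)/2 = -0.41421, so π⊥(m,n) = m -0.41421·n.
#1 (2,4): internal coord 2 + (4)·τ' = +0.34315; +0.34315 ∈ [0.1, 1.1) → IN Λ
#2 (-4,-10): internal coord -4 + (-10)·τ' = +0.14214; +0.14214 ∈ [0.1, 1.1) → IN Λ
#3 (-2,11): internal coord -2 + (11)·τ' = -6.55635; -6.55635 ∉ [0.1, 1.1) → out
#4 (-4,-14): internal coord -4 + (-14)·τ' = +1.79899; +1.79899 ∉ [0.1, 1.1) → out
#5 (0,-1): internal coord 0 + (-1)·τ' = +0.41421; +0.41421 ∈ [0.1, 1.1) → IN Λ

1, 2, 5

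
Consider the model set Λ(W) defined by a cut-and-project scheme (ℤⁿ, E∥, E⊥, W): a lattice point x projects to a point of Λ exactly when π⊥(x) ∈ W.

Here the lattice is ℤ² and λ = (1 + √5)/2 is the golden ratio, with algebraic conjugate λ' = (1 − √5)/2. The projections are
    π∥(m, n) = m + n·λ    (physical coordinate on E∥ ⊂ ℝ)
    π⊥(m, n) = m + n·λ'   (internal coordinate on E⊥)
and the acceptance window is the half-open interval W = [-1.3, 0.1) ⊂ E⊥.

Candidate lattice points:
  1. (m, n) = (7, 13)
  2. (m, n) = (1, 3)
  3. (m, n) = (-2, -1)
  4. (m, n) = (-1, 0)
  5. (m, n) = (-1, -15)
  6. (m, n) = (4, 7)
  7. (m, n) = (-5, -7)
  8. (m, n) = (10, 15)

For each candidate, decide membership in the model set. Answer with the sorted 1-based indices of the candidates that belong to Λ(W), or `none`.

1, 2, 4, 6, 7

Compute λ' = (1−√5)/2 = -0.61803, so π⊥(m,n) = m -0.61803·n.
[1] lift (7,13): star map gives -1.03444; window check -1.3 ≤ -1.03444 < 0.1 is true → IN Λ
[2] lift (1,3): star map gives -0.85410; window check -1.3 ≤ -0.85410 < 0.1 is true → IN Λ
[3] lift (-2,-1): star map gives -1.38197; window check -1.3 ≤ -1.38197 < 0.1 is false → out
[4] lift (-1,0): star map gives -1.00000; window check -1.3 ≤ -1.00000 < 0.1 is true → IN Λ
[5] lift (-1,-15): star map gives 8.27051; window check -1.3 ≤ 8.27051 < 0.1 is false → out
[6] lift (4,7): star map gives -0.32624; window check -1.3 ≤ -0.32624 < 0.1 is true → IN Λ
[7] lift (-5,-7): star map gives -0.67376; window check -1.3 ≤ -0.67376 < 0.1 is true → IN Λ
[8] lift (10,15): star map gives 0.72949; window check -1.3 ≤ 0.72949 < 0.1 is false → out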